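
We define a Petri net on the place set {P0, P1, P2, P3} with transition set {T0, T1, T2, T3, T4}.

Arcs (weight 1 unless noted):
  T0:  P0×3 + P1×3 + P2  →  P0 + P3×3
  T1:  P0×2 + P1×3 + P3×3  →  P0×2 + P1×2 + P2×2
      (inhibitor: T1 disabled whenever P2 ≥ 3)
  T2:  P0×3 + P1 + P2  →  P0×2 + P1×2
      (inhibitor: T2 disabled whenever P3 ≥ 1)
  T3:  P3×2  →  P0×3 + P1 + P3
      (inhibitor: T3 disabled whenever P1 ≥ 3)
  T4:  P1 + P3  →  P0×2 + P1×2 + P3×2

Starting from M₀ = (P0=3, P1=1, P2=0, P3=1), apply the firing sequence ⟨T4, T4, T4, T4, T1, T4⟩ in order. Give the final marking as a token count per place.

(P0=13, P1=5, P2=2, P3=3)

step 1: fire T4:  (P0=3, P1=1, P2=0, P3=1) → (P0=5, P1=2, P2=0, P3=2)
step 2: fire T4:  (P0=5, P1=2, P2=0, P3=2) → (P0=7, P1=3, P2=0, P3=3)
step 3: fire T4:  (P0=7, P1=3, P2=0, P3=3) → (P0=9, P1=4, P2=0, P3=4)
step 4: fire T4:  (P0=9, P1=4, P2=0, P3=4) → (P0=11, P1=5, P2=0, P3=5)
step 5: fire T1:  (P0=11, P1=5, P2=0, P3=5) → (P0=11, P1=4, P2=2, P3=2)
step 6: fire T4:  (P0=11, P1=4, P2=2, P3=2) → (P0=13, P1=5, P2=2, P3=3)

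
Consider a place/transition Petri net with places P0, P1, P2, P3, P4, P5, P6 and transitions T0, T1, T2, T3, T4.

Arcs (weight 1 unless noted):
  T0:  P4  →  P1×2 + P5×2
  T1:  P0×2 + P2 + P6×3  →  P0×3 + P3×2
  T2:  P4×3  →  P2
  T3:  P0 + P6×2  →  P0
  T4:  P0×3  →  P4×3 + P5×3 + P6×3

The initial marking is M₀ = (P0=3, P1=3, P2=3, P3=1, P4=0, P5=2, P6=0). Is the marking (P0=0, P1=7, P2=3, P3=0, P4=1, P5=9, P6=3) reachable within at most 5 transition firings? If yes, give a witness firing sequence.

NO — not reachable within 5 firings

depth 0: 1 marking
depth 1: 2 markings reached so far
depth 2: 4 markings reached so far
depth 3: 5 markings reached so far
depth 4: 6 markings reached so far
depth 5: 6 markings reached so far
(frontier empty at depth 5; search complete)
target is not among the 6 markings reachable within 5 steps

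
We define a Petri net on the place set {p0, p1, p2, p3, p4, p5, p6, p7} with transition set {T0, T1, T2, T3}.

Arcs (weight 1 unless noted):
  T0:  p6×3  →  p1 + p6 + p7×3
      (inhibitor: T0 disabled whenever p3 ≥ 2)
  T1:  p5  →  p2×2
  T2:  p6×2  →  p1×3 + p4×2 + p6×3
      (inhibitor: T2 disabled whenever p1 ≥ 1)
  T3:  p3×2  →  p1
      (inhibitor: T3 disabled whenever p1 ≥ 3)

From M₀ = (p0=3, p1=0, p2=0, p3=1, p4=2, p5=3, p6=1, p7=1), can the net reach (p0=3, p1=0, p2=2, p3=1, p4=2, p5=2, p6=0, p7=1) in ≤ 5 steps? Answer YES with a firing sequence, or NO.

NO — not reachable within 5 firings

depth 0: 1 marking
depth 1: 2 markings reached so far
depth 2: 3 markings reached so far
depth 3: 4 markings reached so far
depth 4: 4 markings reached so far
(frontier empty at depth 4; search complete)
target is not among the 4 markings reachable within 5 steps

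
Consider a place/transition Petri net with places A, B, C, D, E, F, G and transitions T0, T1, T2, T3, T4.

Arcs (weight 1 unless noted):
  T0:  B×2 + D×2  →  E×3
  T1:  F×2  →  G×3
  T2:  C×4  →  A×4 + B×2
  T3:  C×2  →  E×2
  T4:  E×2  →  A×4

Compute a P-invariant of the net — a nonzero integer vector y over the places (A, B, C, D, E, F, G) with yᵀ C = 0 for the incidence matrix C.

y = (A:1, B:2, C:2, D:1, E:2, F:0, G:0)

Incidence matrix C (rows=places, cols=transitions):
       T0   T1   T2   T3   T4
    A   0    0    4    0    4
    B  -2    0    2    0    0
    C   0    0   -4   -2    0
    D  -2    0    0    0    0
    E   3    0    0    2   -2
    F   0   -2    0    0    0
    G   0    3    0    0    0

Candidate y = [1, 2, 2, 1, 2, 0, 0]; check y·C column-wise:
  col T0: 1·0 + 2·-2 + 2·0 + 1·-2 + 2·3 = 0
  col T1: 1·0 + 2·0 + 2·0 + 1·0 + 2·0 + 0·-2 + 0·3 = 0
  col T2: 1·4 + 2·2 + 2·-4 + 1·0 + 2·0 = 0
  col T3: 1·0 + 2·0 + 2·-2 + 1·0 + 2·2 = 0
  col T4: 1·4 + 2·0 + 2·0 + 1·0 + 2·-2 = 0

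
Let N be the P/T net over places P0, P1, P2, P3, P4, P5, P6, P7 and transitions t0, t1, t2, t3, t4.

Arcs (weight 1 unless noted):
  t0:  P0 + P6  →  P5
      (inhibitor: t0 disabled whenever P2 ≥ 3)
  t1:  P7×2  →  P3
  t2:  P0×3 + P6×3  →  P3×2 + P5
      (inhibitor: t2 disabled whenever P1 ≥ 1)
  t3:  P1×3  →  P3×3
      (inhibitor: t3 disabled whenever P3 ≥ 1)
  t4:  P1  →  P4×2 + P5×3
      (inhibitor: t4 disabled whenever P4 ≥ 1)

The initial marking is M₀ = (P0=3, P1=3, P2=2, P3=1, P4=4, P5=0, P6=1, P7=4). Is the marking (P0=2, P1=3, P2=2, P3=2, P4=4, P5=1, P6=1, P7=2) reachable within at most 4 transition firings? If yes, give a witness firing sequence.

depth 0: 1 marking
depth 1: 3 markings reached so far
depth 2: 5 markings reached so far
depth 3: 6 markings reached so far
depth 4: 6 markings reached so far
(frontier empty at depth 4; search complete)
target is not among the 6 markings reachable within 4 steps

NO — not reachable within 4 firings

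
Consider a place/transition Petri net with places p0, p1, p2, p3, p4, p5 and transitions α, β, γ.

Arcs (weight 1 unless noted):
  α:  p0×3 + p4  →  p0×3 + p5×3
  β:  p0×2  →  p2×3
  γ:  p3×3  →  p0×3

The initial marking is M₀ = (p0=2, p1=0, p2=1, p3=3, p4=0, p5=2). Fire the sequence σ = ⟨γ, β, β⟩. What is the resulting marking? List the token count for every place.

(p0=1, p1=0, p2=7, p3=0, p4=0, p5=2)

step 1: fire γ:  (p0=2, p1=0, p2=1, p3=3, p4=0, p5=2) → (p0=5, p1=0, p2=1, p3=0, p4=0, p5=2)
step 2: fire β:  (p0=5, p1=0, p2=1, p3=0, p4=0, p5=2) → (p0=3, p1=0, p2=4, p3=0, p4=0, p5=2)
step 3: fire β:  (p0=3, p1=0, p2=4, p3=0, p4=0, p5=2) → (p0=1, p1=0, p2=7, p3=0, p4=0, p5=2)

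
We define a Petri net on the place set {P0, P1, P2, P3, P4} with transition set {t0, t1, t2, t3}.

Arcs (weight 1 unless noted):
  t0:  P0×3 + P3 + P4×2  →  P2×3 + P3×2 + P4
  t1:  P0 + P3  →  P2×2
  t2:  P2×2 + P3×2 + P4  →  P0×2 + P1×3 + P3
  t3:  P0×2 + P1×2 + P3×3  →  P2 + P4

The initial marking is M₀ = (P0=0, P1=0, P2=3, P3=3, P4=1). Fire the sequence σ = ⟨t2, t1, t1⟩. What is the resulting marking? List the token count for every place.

(P0=0, P1=3, P2=5, P3=0, P4=0)

step 1: fire t2:  (P0=0, P1=0, P2=3, P3=3, P4=1) → (P0=2, P1=3, P2=1, P3=2, P4=0)
step 2: fire t1:  (P0=2, P1=3, P2=1, P3=2, P4=0) → (P0=1, P1=3, P2=3, P3=1, P4=0)
step 3: fire t1:  (P0=1, P1=3, P2=3, P3=1, P4=0) → (P0=0, P1=3, P2=5, P3=0, P4=0)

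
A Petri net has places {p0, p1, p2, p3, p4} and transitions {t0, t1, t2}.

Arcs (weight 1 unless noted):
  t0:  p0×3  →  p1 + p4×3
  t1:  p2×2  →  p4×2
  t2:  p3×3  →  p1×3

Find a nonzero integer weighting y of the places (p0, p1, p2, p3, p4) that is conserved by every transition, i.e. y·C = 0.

Incidence matrix C (rows=places, cols=transitions):
       t0   t1   t2
   p0  -3    0    0
   p1   1    0    3
   p2   0   -2    0
   p3   0    0   -3
   p4   3    2    0

Candidate y = [1, 3, 0, 3, 0]; check y·C column-wise:
  col t0: 1·-3 + 3·1 + 3·0 + 0·3 = 0
  col t1: 1·0 + 3·0 + 0·-2 + 3·0 + 0·2 = 0
  col t2: 1·0 + 3·3 + 3·-3 = 0

y = (p0:1, p1:3, p2:0, p3:3, p4:0)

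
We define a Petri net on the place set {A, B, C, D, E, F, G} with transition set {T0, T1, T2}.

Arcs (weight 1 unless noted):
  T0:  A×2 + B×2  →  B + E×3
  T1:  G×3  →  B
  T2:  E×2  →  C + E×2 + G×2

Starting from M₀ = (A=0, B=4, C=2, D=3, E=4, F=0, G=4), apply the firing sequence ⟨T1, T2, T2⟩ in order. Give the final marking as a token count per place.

(A=0, B=5, C=4, D=3, E=4, F=0, G=5)

step 1: fire T1:  (A=0, B=4, C=2, D=3, E=4, F=0, G=4) → (A=0, B=5, C=2, D=3, E=4, F=0, G=1)
step 2: fire T2:  (A=0, B=5, C=2, D=3, E=4, F=0, G=1) → (A=0, B=5, C=3, D=3, E=4, F=0, G=3)
step 3: fire T2:  (A=0, B=5, C=3, D=3, E=4, F=0, G=3) → (A=0, B=5, C=4, D=3, E=4, F=0, G=5)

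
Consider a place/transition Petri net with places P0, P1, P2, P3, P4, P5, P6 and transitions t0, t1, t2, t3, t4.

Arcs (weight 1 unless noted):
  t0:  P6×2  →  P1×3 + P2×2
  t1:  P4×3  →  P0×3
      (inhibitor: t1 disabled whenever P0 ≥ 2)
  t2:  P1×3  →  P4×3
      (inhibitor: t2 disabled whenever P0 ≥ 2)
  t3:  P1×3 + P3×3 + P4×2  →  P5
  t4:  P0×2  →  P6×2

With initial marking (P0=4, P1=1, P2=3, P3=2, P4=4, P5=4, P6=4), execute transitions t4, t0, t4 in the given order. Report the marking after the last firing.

(P0=0, P1=4, P2=5, P3=2, P4=4, P5=4, P6=6)

step 1: fire t4:  (P0=4, P1=1, P2=3, P3=2, P4=4, P5=4, P6=4) → (P0=2, P1=1, P2=3, P3=2, P4=4, P5=4, P6=6)
step 2: fire t0:  (P0=2, P1=1, P2=3, P3=2, P4=4, P5=4, P6=6) → (P0=2, P1=4, P2=5, P3=2, P4=4, P5=4, P6=4)
step 3: fire t4:  (P0=2, P1=4, P2=5, P3=2, P4=4, P5=4, P6=4) → (P0=0, P1=4, P2=5, P3=2, P4=4, P5=4, P6=6)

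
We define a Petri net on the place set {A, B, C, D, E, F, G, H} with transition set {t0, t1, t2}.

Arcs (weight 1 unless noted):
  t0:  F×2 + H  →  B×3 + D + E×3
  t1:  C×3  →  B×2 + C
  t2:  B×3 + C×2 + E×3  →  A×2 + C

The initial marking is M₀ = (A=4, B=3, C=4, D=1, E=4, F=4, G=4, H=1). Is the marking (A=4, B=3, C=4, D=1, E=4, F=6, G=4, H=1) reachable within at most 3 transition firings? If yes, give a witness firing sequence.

depth 0: 1 marking
depth 1: 4 markings reached so far
depth 2: 7 markings reached so far
depth 3: 9 markings reached so far
target is not among the 9 markings reachable within 3 steps

NO — not reachable within 3 firings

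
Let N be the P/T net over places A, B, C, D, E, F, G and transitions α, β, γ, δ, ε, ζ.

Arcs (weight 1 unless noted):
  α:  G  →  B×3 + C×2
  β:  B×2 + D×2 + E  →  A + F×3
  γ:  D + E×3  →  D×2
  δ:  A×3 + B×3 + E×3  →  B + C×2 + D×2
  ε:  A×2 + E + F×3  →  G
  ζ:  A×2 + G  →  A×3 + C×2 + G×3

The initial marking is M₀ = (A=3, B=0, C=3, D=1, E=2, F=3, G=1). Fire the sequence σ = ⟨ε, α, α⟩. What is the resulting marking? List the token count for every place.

(A=1, B=6, C=7, D=1, E=1, F=0, G=0)

step 1: fire ε:  (A=3, B=0, C=3, D=1, E=2, F=3, G=1) → (A=1, B=0, C=3, D=1, E=1, F=0, G=2)
step 2: fire α:  (A=1, B=0, C=3, D=1, E=1, F=0, G=2) → (A=1, B=3, C=5, D=1, E=1, F=0, G=1)
step 3: fire α:  (A=1, B=3, C=5, D=1, E=1, F=0, G=1) → (A=1, B=6, C=7, D=1, E=1, F=0, G=0)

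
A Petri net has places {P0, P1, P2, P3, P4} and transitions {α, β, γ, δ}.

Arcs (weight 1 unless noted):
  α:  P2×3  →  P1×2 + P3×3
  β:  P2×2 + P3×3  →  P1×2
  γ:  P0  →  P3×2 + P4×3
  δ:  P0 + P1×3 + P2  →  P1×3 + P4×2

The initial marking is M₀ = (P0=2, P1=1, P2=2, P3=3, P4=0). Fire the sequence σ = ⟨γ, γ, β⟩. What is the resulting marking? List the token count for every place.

step 1: fire γ:  (P0=2, P1=1, P2=2, P3=3, P4=0) → (P0=1, P1=1, P2=2, P3=5, P4=3)
step 2: fire γ:  (P0=1, P1=1, P2=2, P3=5, P4=3) → (P0=0, P1=1, P2=2, P3=7, P4=6)
step 3: fire β:  (P0=0, P1=1, P2=2, P3=7, P4=6) → (P0=0, P1=3, P2=0, P3=4, P4=6)

(P0=0, P1=3, P2=0, P3=4, P4=6)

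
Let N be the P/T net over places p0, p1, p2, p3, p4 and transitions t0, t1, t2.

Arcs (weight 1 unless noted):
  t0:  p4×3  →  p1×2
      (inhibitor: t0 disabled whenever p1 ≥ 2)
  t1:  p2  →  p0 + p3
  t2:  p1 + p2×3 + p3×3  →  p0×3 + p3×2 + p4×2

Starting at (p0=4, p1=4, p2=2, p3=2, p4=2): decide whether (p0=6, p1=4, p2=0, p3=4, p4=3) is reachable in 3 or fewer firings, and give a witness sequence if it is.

depth 0: 1 marking
depth 1: 2 markings reached so far
depth 2: 3 markings reached so far
depth 3: 3 markings reached so far
(frontier empty at depth 3; search complete)
target is not among the 3 markings reachable within 3 steps

NO — not reachable within 3 firings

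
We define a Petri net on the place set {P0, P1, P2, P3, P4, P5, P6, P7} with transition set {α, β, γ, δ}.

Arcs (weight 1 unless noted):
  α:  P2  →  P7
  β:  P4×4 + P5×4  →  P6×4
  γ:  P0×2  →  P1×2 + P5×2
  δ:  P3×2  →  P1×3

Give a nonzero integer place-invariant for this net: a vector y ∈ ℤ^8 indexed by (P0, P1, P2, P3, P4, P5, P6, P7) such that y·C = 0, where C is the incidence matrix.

Incidence matrix C (rows=places, cols=transitions):
        α    β    γ    δ
   P0   0    0   -2    0
   P1   0    0    2    3
   P2  -1    0    0    0
   P3   0    0    0   -2
   P4   0   -4    0    0
   P5   0   -4    2    0
   P6   0    4    0    0
   P7   1    0    0    0

Candidate y = [2, 2, 0, 3, 0, 0, 0, 0]; check y·C column-wise:
  col α: 2·0 + 2·0 + 0·-1 + 3·0 + 0·1 = 0
  col β: 2·0 + 2·0 + 3·0 + 0·-4 + 0·-4 + 0·4 = 0
  col γ: 2·-2 + 2·2 + 3·0 + 0·2 = 0
  col δ: 2·0 + 2·3 + 3·-2 = 0

y = (P0:2, P1:2, P2:0, P3:3, P4:0, P5:0, P6:0, P7:0)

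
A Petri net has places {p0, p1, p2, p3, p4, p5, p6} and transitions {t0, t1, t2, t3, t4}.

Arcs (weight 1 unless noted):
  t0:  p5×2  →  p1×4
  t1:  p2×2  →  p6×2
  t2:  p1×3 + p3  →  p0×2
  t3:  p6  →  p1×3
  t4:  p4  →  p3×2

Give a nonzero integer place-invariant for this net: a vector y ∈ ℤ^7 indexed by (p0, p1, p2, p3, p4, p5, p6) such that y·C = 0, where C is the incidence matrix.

y = (p0:1, p1:0, p2:0, p3:2, p4:4, p5:0, p6:0)

Incidence matrix C (rows=places, cols=transitions):
       t0   t1   t2   t3   t4
   p0   0    0    2    0    0
   p1   4    0   -3    3    0
   p2   0   -2    0    0    0
   p3   0    0   -1    0    2
   p4   0    0    0    0   -1
   p5  -2    0    0    0    0
   p6   0    2    0   -1    0

Candidate y = [1, 0, 0, 2, 4, 0, 0]; check y·C column-wise:
  col t0: 1·0 + 0·4 + 2·0 + 4·0 + 0·-2 = 0
  col t1: 1·0 + 0·-2 + 2·0 + 4·0 + 0·2 = 0
  col t2: 1·2 + 0·-3 + 2·-1 + 4·0 = 0
  col t3: 1·0 + 0·3 + 2·0 + 4·0 + 0·-1 = 0
  col t4: 1·0 + 2·2 + 4·-1 = 0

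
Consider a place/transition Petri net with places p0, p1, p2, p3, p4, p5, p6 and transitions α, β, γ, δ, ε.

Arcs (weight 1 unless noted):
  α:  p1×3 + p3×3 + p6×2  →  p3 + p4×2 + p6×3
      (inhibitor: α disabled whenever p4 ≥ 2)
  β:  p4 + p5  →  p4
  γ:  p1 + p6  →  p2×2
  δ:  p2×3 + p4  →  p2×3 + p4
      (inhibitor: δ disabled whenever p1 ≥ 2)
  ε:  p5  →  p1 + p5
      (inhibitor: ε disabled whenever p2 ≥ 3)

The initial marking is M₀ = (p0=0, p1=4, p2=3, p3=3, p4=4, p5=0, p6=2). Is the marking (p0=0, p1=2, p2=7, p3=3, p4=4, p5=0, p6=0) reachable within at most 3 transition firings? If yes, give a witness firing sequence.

YES — reachable via ⟨γ, γ⟩ (2 firings)

step 1: fire γ:  (p0=0, p1=4, p2=3, p3=3, p4=4, p5=0, p6=2) → (p0=0, p1=3, p2=5, p3=3, p4=4, p5=0, p6=1)
step 2: fire γ:  (p0=0, p1=3, p2=5, p3=3, p4=4, p5=0, p6=1) → (p0=0, p1=2, p2=7, p3=3, p4=4, p5=0, p6=0)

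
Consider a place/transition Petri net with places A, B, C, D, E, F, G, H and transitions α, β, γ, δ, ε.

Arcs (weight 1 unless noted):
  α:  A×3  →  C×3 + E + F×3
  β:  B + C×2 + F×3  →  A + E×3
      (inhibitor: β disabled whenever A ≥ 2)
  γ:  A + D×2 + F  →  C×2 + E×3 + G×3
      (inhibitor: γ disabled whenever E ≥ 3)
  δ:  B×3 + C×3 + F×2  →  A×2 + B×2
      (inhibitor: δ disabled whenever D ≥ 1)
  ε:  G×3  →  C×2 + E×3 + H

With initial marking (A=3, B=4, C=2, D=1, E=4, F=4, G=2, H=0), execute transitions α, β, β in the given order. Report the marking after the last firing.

step 1: fire α:  (A=3, B=4, C=2, D=1, E=4, F=4, G=2, H=0) → (A=0, B=4, C=5, D=1, E=5, F=7, G=2, H=0)
step 2: fire β:  (A=0, B=4, C=5, D=1, E=5, F=7, G=2, H=0) → (A=1, B=3, C=3, D=1, E=8, F=4, G=2, H=0)
step 3: fire β:  (A=1, B=3, C=3, D=1, E=8, F=4, G=2, H=0) → (A=2, B=2, C=1, D=1, E=11, F=1, G=2, H=0)

(A=2, B=2, C=1, D=1, E=11, F=1, G=2, H=0)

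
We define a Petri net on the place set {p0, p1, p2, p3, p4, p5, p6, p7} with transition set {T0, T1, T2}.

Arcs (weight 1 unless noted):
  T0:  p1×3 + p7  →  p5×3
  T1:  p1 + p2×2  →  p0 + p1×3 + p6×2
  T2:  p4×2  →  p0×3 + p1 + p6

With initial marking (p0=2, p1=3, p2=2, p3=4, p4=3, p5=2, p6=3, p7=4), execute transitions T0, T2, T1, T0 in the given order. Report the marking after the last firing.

(p0=6, p1=0, p2=0, p3=4, p4=1, p5=8, p6=6, p7=2)

step 1: fire T0:  (p0=2, p1=3, p2=2, p3=4, p4=3, p5=2, p6=3, p7=4) → (p0=2, p1=0, p2=2, p3=4, p4=3, p5=5, p6=3, p7=3)
step 2: fire T2:  (p0=2, p1=0, p2=2, p3=4, p4=3, p5=5, p6=3, p7=3) → (p0=5, p1=1, p2=2, p3=4, p4=1, p5=5, p6=4, p7=3)
step 3: fire T1:  (p0=5, p1=1, p2=2, p3=4, p4=1, p5=5, p6=4, p7=3) → (p0=6, p1=3, p2=0, p3=4, p4=1, p5=5, p6=6, p7=3)
step 4: fire T0:  (p0=6, p1=3, p2=0, p3=4, p4=1, p5=5, p6=6, p7=3) → (p0=6, p1=0, p2=0, p3=4, p4=1, p5=8, p6=6, p7=2)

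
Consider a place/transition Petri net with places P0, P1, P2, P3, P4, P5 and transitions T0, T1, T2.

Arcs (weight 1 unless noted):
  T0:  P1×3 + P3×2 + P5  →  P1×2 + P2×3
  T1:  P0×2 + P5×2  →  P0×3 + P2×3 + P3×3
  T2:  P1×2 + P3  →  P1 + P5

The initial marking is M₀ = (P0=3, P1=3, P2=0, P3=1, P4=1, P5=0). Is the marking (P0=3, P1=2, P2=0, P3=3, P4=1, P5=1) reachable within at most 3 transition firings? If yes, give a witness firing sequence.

depth 0: 1 marking
depth 1: 2 markings reached so far
depth 2: 2 markings reached so far
(frontier empty at depth 2; search complete)
target is not among the 2 markings reachable within 3 steps

NO — not reachable within 3 firings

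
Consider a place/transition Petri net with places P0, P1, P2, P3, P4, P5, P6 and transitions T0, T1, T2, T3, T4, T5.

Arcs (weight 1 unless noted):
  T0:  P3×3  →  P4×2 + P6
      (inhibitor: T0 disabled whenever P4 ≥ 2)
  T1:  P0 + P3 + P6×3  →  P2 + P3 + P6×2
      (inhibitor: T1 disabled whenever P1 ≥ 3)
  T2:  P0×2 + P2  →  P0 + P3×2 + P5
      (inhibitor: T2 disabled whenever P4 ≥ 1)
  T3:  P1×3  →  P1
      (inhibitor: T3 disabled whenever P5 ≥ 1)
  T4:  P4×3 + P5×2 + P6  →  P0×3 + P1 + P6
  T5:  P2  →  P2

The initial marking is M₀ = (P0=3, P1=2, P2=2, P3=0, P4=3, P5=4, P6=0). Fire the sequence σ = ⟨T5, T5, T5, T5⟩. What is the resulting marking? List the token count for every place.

(P0=3, P1=2, P2=2, P3=0, P4=3, P5=4, P6=0)

step 1: fire T5:  (P0=3, P1=2, P2=2, P3=0, P4=3, P5=4, P6=0) → (P0=3, P1=2, P2=2, P3=0, P4=3, P5=4, P6=0)
step 2: fire T5:  (P0=3, P1=2, P2=2, P3=0, P4=3, P5=4, P6=0) → (P0=3, P1=2, P2=2, P3=0, P4=3, P5=4, P6=0)
step 3: fire T5:  (P0=3, P1=2, P2=2, P3=0, P4=3, P5=4, P6=0) → (P0=3, P1=2, P2=2, P3=0, P4=3, P5=4, P6=0)
step 4: fire T5:  (P0=3, P1=2, P2=2, P3=0, P4=3, P5=4, P6=0) → (P0=3, P1=2, P2=2, P3=0, P4=3, P5=4, P6=0)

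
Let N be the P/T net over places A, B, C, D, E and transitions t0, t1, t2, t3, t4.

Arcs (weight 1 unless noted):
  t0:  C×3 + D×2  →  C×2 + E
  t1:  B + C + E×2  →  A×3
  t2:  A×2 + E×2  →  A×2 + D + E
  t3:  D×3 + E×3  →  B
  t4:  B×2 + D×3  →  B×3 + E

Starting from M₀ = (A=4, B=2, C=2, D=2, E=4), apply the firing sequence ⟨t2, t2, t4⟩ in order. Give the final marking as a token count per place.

(A=4, B=3, C=2, D=1, E=3)

step 1: fire t2:  (A=4, B=2, C=2, D=2, E=4) → (A=4, B=2, C=2, D=3, E=3)
step 2: fire t2:  (A=4, B=2, C=2, D=3, E=3) → (A=4, B=2, C=2, D=4, E=2)
step 3: fire t4:  (A=4, B=2, C=2, D=4, E=2) → (A=4, B=3, C=2, D=1, E=3)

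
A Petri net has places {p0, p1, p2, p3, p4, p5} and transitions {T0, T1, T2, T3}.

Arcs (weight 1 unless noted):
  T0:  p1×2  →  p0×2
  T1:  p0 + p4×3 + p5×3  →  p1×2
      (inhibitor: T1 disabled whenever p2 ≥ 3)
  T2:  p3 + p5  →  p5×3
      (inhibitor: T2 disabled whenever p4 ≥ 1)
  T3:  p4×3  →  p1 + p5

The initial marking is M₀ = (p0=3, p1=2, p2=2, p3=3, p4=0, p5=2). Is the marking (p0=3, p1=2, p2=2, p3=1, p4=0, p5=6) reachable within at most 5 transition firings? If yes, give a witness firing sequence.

step 1: fire T2:  (p0=3, p1=2, p2=2, p3=3, p4=0, p5=2) → (p0=3, p1=2, p2=2, p3=2, p4=0, p5=4)
step 2: fire T2:  (p0=3, p1=2, p2=2, p3=2, p4=0, p5=4) → (p0=3, p1=2, p2=2, p3=1, p4=0, p5=6)

YES — reachable via ⟨T2, T2⟩ (2 firings)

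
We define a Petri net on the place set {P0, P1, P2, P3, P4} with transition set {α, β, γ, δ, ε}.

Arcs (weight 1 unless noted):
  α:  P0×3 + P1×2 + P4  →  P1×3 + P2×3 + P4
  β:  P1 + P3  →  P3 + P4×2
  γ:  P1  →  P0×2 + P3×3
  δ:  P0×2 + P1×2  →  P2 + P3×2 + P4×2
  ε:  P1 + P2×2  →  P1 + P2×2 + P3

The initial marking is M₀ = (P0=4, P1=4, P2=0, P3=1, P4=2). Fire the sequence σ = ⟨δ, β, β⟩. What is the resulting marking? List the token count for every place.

(P0=2, P1=0, P2=1, P3=3, P4=8)

step 1: fire δ:  (P0=4, P1=4, P2=0, P3=1, P4=2) → (P0=2, P1=2, P2=1, P3=3, P4=4)
step 2: fire β:  (P0=2, P1=2, P2=1, P3=3, P4=4) → (P0=2, P1=1, P2=1, P3=3, P4=6)
step 3: fire β:  (P0=2, P1=1, P2=1, P3=3, P4=6) → (P0=2, P1=0, P2=1, P3=3, P4=8)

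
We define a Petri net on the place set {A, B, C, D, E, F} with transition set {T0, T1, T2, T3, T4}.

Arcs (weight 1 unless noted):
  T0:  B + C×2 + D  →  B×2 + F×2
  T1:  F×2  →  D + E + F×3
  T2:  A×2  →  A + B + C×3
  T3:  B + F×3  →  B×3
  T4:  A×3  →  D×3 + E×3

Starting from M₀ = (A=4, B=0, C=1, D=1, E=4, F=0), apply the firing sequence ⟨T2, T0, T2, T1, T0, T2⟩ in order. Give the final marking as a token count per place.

step 1: fire T2:  (A=4, B=0, C=1, D=1, E=4, F=0) → (A=3, B=1, C=4, D=1, E=4, F=0)
step 2: fire T0:  (A=3, B=1, C=4, D=1, E=4, F=0) → (A=3, B=2, C=2, D=0, E=4, F=2)
step 3: fire T2:  (A=3, B=2, C=2, D=0, E=4, F=2) → (A=2, B=3, C=5, D=0, E=4, F=2)
step 4: fire T1:  (A=2, B=3, C=5, D=0, E=4, F=2) → (A=2, B=3, C=5, D=1, E=5, F=3)
step 5: fire T0:  (A=2, B=3, C=5, D=1, E=5, F=3) → (A=2, B=4, C=3, D=0, E=5, F=5)
step 6: fire T2:  (A=2, B=4, C=3, D=0, E=5, F=5) → (A=1, B=5, C=6, D=0, E=5, F=5)

(A=1, B=5, C=6, D=0, E=5, F=5)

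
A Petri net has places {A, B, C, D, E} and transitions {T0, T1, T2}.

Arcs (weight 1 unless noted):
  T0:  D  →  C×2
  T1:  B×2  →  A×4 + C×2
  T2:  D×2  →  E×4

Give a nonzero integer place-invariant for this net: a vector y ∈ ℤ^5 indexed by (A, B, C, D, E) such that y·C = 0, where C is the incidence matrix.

Incidence matrix C (rows=places, cols=transitions):
       T0   T1   T2
    A   0    4    0
    B   0   -2    0
    C   2    2    0
    D  -1    0   -2
    E   0    0    4

Candidate y = [1, 2, 0, 0, 0]; check y·C column-wise:
  col T0: 1·0 + 2·0 + 0·2 + 0·-1 = 0
  col T1: 1·4 + 2·-2 + 0·2 = 0
  col T2: 1·0 + 2·0 + 0·-2 + 0·4 = 0

y = (A:1, B:2, C:0, D:0, E:0)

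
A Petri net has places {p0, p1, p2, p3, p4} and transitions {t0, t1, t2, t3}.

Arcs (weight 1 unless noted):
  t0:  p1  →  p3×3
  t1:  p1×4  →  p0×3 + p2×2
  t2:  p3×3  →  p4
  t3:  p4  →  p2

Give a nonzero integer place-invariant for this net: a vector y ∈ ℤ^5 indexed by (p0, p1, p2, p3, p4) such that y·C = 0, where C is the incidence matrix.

y = (p0:2, p1:3, p2:3, p3:1, p4:3)

Incidence matrix C (rows=places, cols=transitions):
       t0   t1   t2   t3
   p0   0    3    0    0
   p1  -1   -4    0    0
   p2   0    2    0    1
   p3   3    0   -3    0
   p4   0    0    1   -1

Candidate y = [2, 3, 3, 1, 3]; check y·C column-wise:
  col t0: 2·0 + 3·-1 + 3·0 + 1·3 + 3·0 = 0
  col t1: 2·3 + 3·-4 + 3·2 + 1·0 + 3·0 = 0
  col t2: 2·0 + 3·0 + 3·0 + 1·-3 + 3·1 = 0
  col t3: 2·0 + 3·0 + 3·1 + 1·0 + 3·-1 = 0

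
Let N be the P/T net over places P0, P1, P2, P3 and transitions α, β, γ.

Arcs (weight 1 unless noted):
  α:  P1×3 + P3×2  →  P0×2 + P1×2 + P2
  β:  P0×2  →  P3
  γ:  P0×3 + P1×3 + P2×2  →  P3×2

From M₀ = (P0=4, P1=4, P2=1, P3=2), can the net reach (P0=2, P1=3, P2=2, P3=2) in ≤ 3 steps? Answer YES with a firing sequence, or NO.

YES — reachable via ⟨α, β, β⟩ (3 firings)

step 1: fire α:  (P0=4, P1=4, P2=1, P3=2) → (P0=6, P1=3, P2=2, P3=0)
step 2: fire β:  (P0=6, P1=3, P2=2, P3=0) → (P0=4, P1=3, P2=2, P3=1)
step 3: fire β:  (P0=4, P1=3, P2=2, P3=1) → (P0=2, P1=3, P2=2, P3=2)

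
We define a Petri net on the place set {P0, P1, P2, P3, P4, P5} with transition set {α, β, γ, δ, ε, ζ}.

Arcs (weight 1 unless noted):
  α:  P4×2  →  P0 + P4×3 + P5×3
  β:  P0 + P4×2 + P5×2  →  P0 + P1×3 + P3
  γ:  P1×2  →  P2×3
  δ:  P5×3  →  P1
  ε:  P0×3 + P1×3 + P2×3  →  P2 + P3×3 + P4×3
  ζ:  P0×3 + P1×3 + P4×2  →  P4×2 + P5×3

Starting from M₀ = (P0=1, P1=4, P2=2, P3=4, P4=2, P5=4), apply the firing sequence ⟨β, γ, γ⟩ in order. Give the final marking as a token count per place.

(P0=1, P1=3, P2=8, P3=5, P4=0, P5=2)

step 1: fire β:  (P0=1, P1=4, P2=2, P3=4, P4=2, P5=4) → (P0=1, P1=7, P2=2, P3=5, P4=0, P5=2)
step 2: fire γ:  (P0=1, P1=7, P2=2, P3=5, P4=0, P5=2) → (P0=1, P1=5, P2=5, P3=5, P4=0, P5=2)
step 3: fire γ:  (P0=1, P1=5, P2=5, P3=5, P4=0, P5=2) → (P0=1, P1=3, P2=8, P3=5, P4=0, P5=2)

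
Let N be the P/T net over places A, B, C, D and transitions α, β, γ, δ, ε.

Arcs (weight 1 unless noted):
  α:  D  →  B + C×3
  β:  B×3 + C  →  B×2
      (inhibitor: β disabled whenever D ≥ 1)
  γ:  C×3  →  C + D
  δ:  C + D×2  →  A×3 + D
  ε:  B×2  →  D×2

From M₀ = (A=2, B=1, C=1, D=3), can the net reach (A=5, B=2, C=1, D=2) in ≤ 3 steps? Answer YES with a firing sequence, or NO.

step 1: fire α:  (A=2, B=1, C=1, D=3) → (A=2, B=2, C=4, D=2)
step 2: fire γ:  (A=2, B=2, C=4, D=2) → (A=2, B=2, C=2, D=3)
step 3: fire δ:  (A=2, B=2, C=2, D=3) → (A=5, B=2, C=1, D=2)

YES — reachable via ⟨α, γ, δ⟩ (3 firings)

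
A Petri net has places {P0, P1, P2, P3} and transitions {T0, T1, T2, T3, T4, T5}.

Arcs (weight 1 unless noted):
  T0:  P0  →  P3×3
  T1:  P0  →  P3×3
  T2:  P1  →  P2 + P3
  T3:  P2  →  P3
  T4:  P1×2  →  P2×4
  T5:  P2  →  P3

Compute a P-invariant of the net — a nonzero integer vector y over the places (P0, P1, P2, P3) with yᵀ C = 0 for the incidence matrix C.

Incidence matrix C (rows=places, cols=transitions):
       T0   T1   T2   T3   T4   T5
   P0  -1   -1    0    0    0    0
   P1   0    0   -1    0   -2    0
   P2   0    0    1   -1    4   -1
   P3   3    3    1    1    0    1

Candidate y = [3, 2, 1, 1]; check y·C column-wise:
  col T0: 3·-1 + 2·0 + 1·0 + 1·3 = 0
  col T1: 3·-1 + 2·0 + 1·0 + 1·3 = 0
  col T2: 3·0 + 2·-1 + 1·1 + 1·1 = 0
  col T3: 3·0 + 2·0 + 1·-1 + 1·1 = 0
  col T4: 3·0 + 2·-2 + 1·4 + 1·0 = 0
  col T5: 3·0 + 2·0 + 1·-1 + 1·1 = 0

y = (P0:3, P1:2, P2:1, P3:1)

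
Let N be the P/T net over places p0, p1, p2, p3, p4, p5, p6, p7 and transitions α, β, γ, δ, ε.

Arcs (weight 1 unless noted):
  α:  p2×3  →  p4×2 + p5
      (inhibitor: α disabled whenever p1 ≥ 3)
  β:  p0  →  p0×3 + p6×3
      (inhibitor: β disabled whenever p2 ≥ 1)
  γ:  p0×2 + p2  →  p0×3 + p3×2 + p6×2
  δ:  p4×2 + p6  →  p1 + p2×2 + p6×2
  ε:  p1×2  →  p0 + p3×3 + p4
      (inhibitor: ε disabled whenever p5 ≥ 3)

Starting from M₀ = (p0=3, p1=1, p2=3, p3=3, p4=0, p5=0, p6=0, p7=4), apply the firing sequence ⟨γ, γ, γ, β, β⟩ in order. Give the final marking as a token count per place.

step 1: fire γ:  (p0=3, p1=1, p2=3, p3=3, p4=0, p5=0, p6=0, p7=4) → (p0=4, p1=1, p2=2, p3=5, p4=0, p5=0, p6=2, p7=4)
step 2: fire γ:  (p0=4, p1=1, p2=2, p3=5, p4=0, p5=0, p6=2, p7=4) → (p0=5, p1=1, p2=1, p3=7, p4=0, p5=0, p6=4, p7=4)
step 3: fire γ:  (p0=5, p1=1, p2=1, p3=7, p4=0, p5=0, p6=4, p7=4) → (p0=6, p1=1, p2=0, p3=9, p4=0, p5=0, p6=6, p7=4)
step 4: fire β:  (p0=6, p1=1, p2=0, p3=9, p4=0, p5=0, p6=6, p7=4) → (p0=8, p1=1, p2=0, p3=9, p4=0, p5=0, p6=9, p7=4)
step 5: fire β:  (p0=8, p1=1, p2=0, p3=9, p4=0, p5=0, p6=9, p7=4) → (p0=10, p1=1, p2=0, p3=9, p4=0, p5=0, p6=12, p7=4)

(p0=10, p1=1, p2=0, p3=9, p4=0, p5=0, p6=12, p7=4)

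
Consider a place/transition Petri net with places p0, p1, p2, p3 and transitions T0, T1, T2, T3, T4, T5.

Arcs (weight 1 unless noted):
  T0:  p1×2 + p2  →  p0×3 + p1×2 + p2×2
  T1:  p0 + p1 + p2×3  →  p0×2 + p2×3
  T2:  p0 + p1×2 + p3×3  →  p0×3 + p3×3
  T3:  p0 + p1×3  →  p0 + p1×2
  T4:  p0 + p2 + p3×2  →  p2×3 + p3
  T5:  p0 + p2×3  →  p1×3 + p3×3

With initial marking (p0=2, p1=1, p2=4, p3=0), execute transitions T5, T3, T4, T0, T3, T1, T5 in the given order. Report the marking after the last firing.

step 1: fire T5:  (p0=2, p1=1, p2=4, p3=0) → (p0=1, p1=4, p2=1, p3=3)
step 2: fire T3:  (p0=1, p1=4, p2=1, p3=3) → (p0=1, p1=3, p2=1, p3=3)
step 3: fire T4:  (p0=1, p1=3, p2=1, p3=3) → (p0=0, p1=3, p2=3, p3=2)
step 4: fire T0:  (p0=0, p1=3, p2=3, p3=2) → (p0=3, p1=3, p2=4, p3=2)
step 5: fire T3:  (p0=3, p1=3, p2=4, p3=2) → (p0=3, p1=2, p2=4, p3=2)
step 6: fire T1:  (p0=3, p1=2, p2=4, p3=2) → (p0=4, p1=1, p2=4, p3=2)
step 7: fire T5:  (p0=4, p1=1, p2=4, p3=2) → (p0=3, p1=4, p2=1, p3=5)

(p0=3, p1=4, p2=1, p3=5)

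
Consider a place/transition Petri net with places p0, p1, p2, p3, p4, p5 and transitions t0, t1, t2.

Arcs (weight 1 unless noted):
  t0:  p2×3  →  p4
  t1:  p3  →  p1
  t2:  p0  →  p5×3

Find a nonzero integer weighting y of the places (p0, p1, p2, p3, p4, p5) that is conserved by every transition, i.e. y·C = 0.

Incidence matrix C (rows=places, cols=transitions):
       t0   t1   t2
   p0   0    0   -1
   p1   0    1    0
   p2  -3    0    0
   p3   0   -1    0
   p4   1    0    0
   p5   0    0    3

Candidate y = [0, 1, 0, 1, 0, 0]; check y·C column-wise:
  col t0: 1·0 + 0·-3 + 1·0 + 0·1 = 0
  col t1: 1·1 + 1·-1 = 0
  col t2: 0·-1 + 1·0 + 1·0 + 0·3 = 0

y = (p0:0, p1:1, p2:0, p3:1, p4:0, p5:0)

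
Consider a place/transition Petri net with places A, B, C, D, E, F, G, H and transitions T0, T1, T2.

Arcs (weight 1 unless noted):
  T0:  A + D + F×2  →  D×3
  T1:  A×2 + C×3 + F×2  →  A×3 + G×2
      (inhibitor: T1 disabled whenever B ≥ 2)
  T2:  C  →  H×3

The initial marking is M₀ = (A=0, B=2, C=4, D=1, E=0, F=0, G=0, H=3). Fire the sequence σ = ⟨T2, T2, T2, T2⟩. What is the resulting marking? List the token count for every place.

step 1: fire T2:  (A=0, B=2, C=4, D=1, E=0, F=0, G=0, H=3) → (A=0, B=2, C=3, D=1, E=0, F=0, G=0, H=6)
step 2: fire T2:  (A=0, B=2, C=3, D=1, E=0, F=0, G=0, H=6) → (A=0, B=2, C=2, D=1, E=0, F=0, G=0, H=9)
step 3: fire T2:  (A=0, B=2, C=2, D=1, E=0, F=0, G=0, H=9) → (A=0, B=2, C=1, D=1, E=0, F=0, G=0, H=12)
step 4: fire T2:  (A=0, B=2, C=1, D=1, E=0, F=0, G=0, H=12) → (A=0, B=2, C=0, D=1, E=0, F=0, G=0, H=15)

(A=0, B=2, C=0, D=1, E=0, F=0, G=0, H=15)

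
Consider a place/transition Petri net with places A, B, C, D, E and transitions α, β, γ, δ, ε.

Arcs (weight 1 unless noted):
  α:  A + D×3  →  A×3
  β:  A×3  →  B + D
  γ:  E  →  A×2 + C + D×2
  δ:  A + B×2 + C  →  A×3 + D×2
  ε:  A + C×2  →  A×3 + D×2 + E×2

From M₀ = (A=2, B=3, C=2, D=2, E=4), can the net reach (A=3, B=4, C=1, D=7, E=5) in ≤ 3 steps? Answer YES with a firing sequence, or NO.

YES — reachable via ⟨γ, β, ε⟩ (3 firings)

step 1: fire γ:  (A=2, B=3, C=2, D=2, E=4) → (A=4, B=3, C=3, D=4, E=3)
step 2: fire β:  (A=4, B=3, C=3, D=4, E=3) → (A=1, B=4, C=3, D=5, E=3)
step 3: fire ε:  (A=1, B=4, C=3, D=5, E=3) → (A=3, B=4, C=1, D=7, E=5)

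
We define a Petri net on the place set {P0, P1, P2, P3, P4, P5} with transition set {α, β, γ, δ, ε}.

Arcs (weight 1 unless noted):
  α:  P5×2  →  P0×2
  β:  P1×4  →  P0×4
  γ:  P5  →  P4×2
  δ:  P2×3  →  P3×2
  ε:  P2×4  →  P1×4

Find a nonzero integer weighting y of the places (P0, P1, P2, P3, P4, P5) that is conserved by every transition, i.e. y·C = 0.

Incidence matrix C (rows=places, cols=transitions):
        α    β    γ    δ    ε
   P0   2    4    0    0    0
   P1   0   -4    0    0    4
   P2   0    0    0   -3   -4
   P3   0    0    0    2    0
   P4   0    0    2    0    0
   P5  -2    0   -1    0    0

Candidate y = [2, 2, 2, 3, 1, 2]; check y·C column-wise:
  col α: 2·2 + 2·0 + 2·0 + 3·0 + 1·0 + 2·-2 = 0
  col β: 2·4 + 2·-4 + 2·0 + 3·0 + 1·0 + 2·0 = 0
  col γ: 2·0 + 2·0 + 2·0 + 3·0 + 1·2 + 2·-1 = 0
  col δ: 2·0 + 2·0 + 2·-3 + 3·2 + 1·0 + 2·0 = 0
  col ε: 2·0 + 2·4 + 2·-4 + 3·0 + 1·0 + 2·0 = 0

y = (P0:2, P1:2, P2:2, P3:3, P4:1, P5:2)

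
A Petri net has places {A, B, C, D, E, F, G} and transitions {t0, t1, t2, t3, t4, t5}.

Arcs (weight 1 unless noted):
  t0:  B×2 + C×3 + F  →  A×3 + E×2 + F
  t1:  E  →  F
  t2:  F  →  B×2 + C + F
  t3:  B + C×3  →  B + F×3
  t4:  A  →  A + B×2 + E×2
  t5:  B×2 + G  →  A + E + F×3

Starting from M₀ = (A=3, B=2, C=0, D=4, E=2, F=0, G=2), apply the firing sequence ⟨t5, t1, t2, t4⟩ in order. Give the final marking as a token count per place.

(A=4, B=4, C=1, D=4, E=4, F=4, G=1)

step 1: fire t5:  (A=3, B=2, C=0, D=4, E=2, F=0, G=2) → (A=4, B=0, C=0, D=4, E=3, F=3, G=1)
step 2: fire t1:  (A=4, B=0, C=0, D=4, E=3, F=3, G=1) → (A=4, B=0, C=0, D=4, E=2, F=4, G=1)
step 3: fire t2:  (A=4, B=0, C=0, D=4, E=2, F=4, G=1) → (A=4, B=2, C=1, D=4, E=2, F=4, G=1)
step 4: fire t4:  (A=4, B=2, C=1, D=4, E=2, F=4, G=1) → (A=4, B=4, C=1, D=4, E=4, F=4, G=1)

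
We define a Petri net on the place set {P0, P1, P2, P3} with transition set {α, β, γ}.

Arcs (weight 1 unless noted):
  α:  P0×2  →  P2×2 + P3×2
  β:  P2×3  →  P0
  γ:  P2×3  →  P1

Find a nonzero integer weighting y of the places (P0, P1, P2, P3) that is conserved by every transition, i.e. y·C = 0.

y = (P0:3, P1:3, P2:1, P3:2)

Incidence matrix C (rows=places, cols=transitions):
        α    β    γ
   P0  -2    1    0
   P1   0    0    1
   P2   2   -3   -3
   P3   2    0    0

Candidate y = [3, 3, 1, 2]; check y·C column-wise:
  col α: 3·-2 + 3·0 + 1·2 + 2·2 = 0
  col β: 3·1 + 3·0 + 1·-3 + 2·0 = 0
  col γ: 3·0 + 3·1 + 1·-3 + 2·0 = 0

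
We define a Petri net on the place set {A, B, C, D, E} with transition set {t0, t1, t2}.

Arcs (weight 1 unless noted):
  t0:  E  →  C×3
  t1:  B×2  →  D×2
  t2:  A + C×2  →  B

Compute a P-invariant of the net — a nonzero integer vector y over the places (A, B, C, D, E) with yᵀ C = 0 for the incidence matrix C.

y = (A:1, B:1, C:0, D:1, E:0)

Incidence matrix C (rows=places, cols=transitions):
       t0   t1   t2
    A   0    0   -1
    B   0   -2    1
    C   3    0   -2
    D   0    2    0
    E  -1    0    0

Candidate y = [1, 1, 0, 1, 0]; check y·C column-wise:
  col t0: 1·0 + 1·0 + 0·3 + 1·0 + 0·-1 = 0
  col t1: 1·0 + 1·-2 + 1·2 = 0
  col t2: 1·-1 + 1·1 + 0·-2 + 1·0 = 0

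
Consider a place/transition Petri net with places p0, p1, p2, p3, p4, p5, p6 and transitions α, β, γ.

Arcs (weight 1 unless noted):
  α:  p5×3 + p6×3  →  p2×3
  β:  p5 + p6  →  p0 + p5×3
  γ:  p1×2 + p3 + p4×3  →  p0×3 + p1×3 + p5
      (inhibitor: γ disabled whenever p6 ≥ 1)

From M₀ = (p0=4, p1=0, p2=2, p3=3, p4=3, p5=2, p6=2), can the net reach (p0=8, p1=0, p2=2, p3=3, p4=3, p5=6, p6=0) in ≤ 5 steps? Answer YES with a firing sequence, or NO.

NO — not reachable within 5 firings

depth 0: 1 marking
depth 1: 2 markings reached so far
depth 2: 3 markings reached so far
depth 3: 3 markings reached so far
(frontier empty at depth 3; search complete)
target is not among the 3 markings reachable within 5 steps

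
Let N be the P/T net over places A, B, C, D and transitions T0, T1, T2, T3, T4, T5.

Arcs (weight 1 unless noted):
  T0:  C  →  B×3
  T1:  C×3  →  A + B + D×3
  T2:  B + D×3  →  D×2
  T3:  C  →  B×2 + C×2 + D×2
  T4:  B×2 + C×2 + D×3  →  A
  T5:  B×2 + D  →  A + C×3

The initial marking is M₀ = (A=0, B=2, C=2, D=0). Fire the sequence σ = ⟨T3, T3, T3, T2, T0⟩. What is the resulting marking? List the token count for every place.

(A=0, B=10, C=4, D=5)

step 1: fire T3:  (A=0, B=2, C=2, D=0) → (A=0, B=4, C=3, D=2)
step 2: fire T3:  (A=0, B=4, C=3, D=2) → (A=0, B=6, C=4, D=4)
step 3: fire T3:  (A=0, B=6, C=4, D=4) → (A=0, B=8, C=5, D=6)
step 4: fire T2:  (A=0, B=8, C=5, D=6) → (A=0, B=7, C=5, D=5)
step 5: fire T0:  (A=0, B=7, C=5, D=5) → (A=0, B=10, C=4, D=5)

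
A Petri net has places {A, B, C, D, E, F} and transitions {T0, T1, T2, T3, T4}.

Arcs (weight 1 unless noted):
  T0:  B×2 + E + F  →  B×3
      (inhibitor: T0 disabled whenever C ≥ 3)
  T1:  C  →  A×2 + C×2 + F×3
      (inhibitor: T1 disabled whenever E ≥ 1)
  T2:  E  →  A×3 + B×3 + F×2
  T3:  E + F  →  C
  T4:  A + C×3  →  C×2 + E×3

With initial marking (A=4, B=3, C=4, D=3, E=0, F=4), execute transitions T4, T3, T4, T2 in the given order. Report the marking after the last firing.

(A=5, B=6, C=3, D=3, E=4, F=5)

step 1: fire T4:  (A=4, B=3, C=4, D=3, E=0, F=4) → (A=3, B=3, C=3, D=3, E=3, F=4)
step 2: fire T3:  (A=3, B=3, C=3, D=3, E=3, F=4) → (A=3, B=3, C=4, D=3, E=2, F=3)
step 3: fire T4:  (A=3, B=3, C=4, D=3, E=2, F=3) → (A=2, B=3, C=3, D=3, E=5, F=3)
step 4: fire T2:  (A=2, B=3, C=3, D=3, E=5, F=3) → (A=5, B=6, C=3, D=3, E=4, F=5)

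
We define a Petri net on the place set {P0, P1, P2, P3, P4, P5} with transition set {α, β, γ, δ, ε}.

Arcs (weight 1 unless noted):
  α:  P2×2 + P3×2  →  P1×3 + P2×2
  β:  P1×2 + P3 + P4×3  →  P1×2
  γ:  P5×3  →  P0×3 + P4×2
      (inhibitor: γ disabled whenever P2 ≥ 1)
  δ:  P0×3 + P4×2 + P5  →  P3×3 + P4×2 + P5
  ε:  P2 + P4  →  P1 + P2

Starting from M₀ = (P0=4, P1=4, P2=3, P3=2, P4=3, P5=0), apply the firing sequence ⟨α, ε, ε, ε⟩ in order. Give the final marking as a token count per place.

step 1: fire α:  (P0=4, P1=4, P2=3, P3=2, P4=3, P5=0) → (P0=4, P1=7, P2=3, P3=0, P4=3, P5=0)
step 2: fire ε:  (P0=4, P1=7, P2=3, P3=0, P4=3, P5=0) → (P0=4, P1=8, P2=3, P3=0, P4=2, P5=0)
step 3: fire ε:  (P0=4, P1=8, P2=3, P3=0, P4=2, P5=0) → (P0=4, P1=9, P2=3, P3=0, P4=1, P5=0)
step 4: fire ε:  (P0=4, P1=9, P2=3, P3=0, P4=1, P5=0) → (P0=4, P1=10, P2=3, P3=0, P4=0, P5=0)

(P0=4, P1=10, P2=3, P3=0, P4=0, P5=0)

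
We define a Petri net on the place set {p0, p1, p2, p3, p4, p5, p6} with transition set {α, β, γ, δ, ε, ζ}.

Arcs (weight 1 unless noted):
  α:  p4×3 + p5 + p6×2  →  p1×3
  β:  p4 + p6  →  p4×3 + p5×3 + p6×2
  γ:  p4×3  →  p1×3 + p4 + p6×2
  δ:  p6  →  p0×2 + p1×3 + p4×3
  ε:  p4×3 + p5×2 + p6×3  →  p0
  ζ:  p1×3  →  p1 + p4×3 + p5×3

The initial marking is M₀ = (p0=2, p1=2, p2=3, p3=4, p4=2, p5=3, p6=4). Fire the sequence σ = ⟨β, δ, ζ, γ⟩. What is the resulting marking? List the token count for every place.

step 1: fire β:  (p0=2, p1=2, p2=3, p3=4, p4=2, p5=3, p6=4) → (p0=2, p1=2, p2=3, p3=4, p4=4, p5=6, p6=5)
step 2: fire δ:  (p0=2, p1=2, p2=3, p3=4, p4=4, p5=6, p6=5) → (p0=4, p1=5, p2=3, p3=4, p4=7, p5=6, p6=4)
step 3: fire ζ:  (p0=4, p1=5, p2=3, p3=4, p4=7, p5=6, p6=4) → (p0=4, p1=3, p2=3, p3=4, p4=10, p5=9, p6=4)
step 4: fire γ:  (p0=4, p1=3, p2=3, p3=4, p4=10, p5=9, p6=4) → (p0=4, p1=6, p2=3, p3=4, p4=8, p5=9, p6=6)

(p0=4, p1=6, p2=3, p3=4, p4=8, p5=9, p6=6)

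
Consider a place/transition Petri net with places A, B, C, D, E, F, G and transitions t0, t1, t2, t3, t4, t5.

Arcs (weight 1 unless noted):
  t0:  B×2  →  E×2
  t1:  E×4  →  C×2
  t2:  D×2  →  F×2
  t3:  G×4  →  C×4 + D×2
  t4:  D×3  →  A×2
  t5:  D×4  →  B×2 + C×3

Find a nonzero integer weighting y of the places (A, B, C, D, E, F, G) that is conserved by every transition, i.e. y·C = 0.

y = (A:3, B:1, C:2, D:2, E:1, F:2, G:3)

Incidence matrix C (rows=places, cols=transitions):
       t0   t1   t2   t3   t4   t5
    A   0    0    0    0    2    0
    B  -2    0    0    0    0    2
    C   0    2    0    4    0    3
    D   0    0   -2    2   -3   -4
    E   2   -4    0    0    0    0
    F   0    0    2    0    0    0
    G   0    0    0   -4    0    0

Candidate y = [3, 1, 2, 2, 1, 2, 3]; check y·C column-wise:
  col t0: 3·0 + 1·-2 + 2·0 + 2·0 + 1·2 + 2·0 + 3·0 = 0
  col t1: 3·0 + 1·0 + 2·2 + 2·0 + 1·-4 + 2·0 + 3·0 = 0
  col t2: 3·0 + 1·0 + 2·0 + 2·-2 + 1·0 + 2·2 + 3·0 = 0
  col t3: 3·0 + 1·0 + 2·4 + 2·2 + 1·0 + 2·0 + 3·-4 = 0
  col t4: 3·2 + 1·0 + 2·0 + 2·-3 + 1·0 + 2·0 + 3·0 = 0
  col t5: 3·0 + 1·2 + 2·3 + 2·-4 + 1·0 + 2·0 + 3·0 = 0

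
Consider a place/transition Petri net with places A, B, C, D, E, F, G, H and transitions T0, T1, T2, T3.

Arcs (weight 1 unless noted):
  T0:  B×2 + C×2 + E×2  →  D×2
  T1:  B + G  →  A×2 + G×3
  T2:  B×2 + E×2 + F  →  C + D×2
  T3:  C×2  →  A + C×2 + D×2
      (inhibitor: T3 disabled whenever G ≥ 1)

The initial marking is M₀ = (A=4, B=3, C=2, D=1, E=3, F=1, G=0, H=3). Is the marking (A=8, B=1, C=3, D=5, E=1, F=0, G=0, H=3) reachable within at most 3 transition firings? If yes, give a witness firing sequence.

depth 0: 1 marking
depth 1: 4 markings reached so far
depth 2: 7 markings reached so far
depth 3: 10 markings reached so far
target is not among the 10 markings reachable within 3 steps

NO — not reachable within 3 firings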